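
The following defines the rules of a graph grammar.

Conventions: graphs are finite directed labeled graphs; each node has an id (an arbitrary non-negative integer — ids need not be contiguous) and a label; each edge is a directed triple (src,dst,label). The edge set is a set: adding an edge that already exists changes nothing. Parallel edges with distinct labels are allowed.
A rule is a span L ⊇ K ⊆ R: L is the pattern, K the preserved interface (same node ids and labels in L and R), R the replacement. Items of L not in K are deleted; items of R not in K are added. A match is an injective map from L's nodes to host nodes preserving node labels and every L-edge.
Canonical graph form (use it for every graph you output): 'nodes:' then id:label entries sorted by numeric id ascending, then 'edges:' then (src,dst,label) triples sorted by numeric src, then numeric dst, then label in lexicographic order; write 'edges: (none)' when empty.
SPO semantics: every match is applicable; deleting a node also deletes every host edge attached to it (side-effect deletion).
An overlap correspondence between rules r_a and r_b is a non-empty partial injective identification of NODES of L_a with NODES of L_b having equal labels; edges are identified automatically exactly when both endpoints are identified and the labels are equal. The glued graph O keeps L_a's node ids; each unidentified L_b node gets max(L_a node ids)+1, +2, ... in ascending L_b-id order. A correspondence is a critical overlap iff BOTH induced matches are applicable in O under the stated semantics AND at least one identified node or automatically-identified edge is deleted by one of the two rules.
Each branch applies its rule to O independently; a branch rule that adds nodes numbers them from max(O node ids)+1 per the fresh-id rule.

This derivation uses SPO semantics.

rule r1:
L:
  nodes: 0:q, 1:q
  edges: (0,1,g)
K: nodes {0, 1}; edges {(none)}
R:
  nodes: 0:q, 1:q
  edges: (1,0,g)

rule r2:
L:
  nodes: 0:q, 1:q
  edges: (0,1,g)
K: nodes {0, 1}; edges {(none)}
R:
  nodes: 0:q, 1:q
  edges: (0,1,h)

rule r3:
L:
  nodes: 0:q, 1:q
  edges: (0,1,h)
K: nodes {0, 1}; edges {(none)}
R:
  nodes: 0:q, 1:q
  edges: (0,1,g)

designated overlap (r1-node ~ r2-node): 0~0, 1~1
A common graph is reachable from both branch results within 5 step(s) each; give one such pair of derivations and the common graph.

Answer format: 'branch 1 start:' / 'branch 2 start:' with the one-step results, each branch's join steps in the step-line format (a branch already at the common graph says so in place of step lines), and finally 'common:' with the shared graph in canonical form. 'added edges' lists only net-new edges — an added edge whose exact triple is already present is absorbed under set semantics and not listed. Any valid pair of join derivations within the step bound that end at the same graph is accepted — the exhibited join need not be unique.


branch 1 start:
nodes: 0:q, 1:q
edges: (1,0,g)
branch 2 start:
nodes: 0:q, 1:q
edges: (0,1,h)
branch 1 step 1: rule r1; match: 0->1, 1->0; deleted nodes (none); deleted edges (1,0,g); added nodes (none); added edges (0,1,g); result: nodes: 0:q, 1:q edges: (0,1,g)
branch 2 step 1: rule r3; match: 0->0, 1->1; deleted nodes (none); deleted edges (0,1,h); added nodes (none); added edges (0,1,g); result: nodes: 0:q, 1:q edges: (0,1,g)
common:
nodes: 0:q, 1:q
edges: (0,1,g)


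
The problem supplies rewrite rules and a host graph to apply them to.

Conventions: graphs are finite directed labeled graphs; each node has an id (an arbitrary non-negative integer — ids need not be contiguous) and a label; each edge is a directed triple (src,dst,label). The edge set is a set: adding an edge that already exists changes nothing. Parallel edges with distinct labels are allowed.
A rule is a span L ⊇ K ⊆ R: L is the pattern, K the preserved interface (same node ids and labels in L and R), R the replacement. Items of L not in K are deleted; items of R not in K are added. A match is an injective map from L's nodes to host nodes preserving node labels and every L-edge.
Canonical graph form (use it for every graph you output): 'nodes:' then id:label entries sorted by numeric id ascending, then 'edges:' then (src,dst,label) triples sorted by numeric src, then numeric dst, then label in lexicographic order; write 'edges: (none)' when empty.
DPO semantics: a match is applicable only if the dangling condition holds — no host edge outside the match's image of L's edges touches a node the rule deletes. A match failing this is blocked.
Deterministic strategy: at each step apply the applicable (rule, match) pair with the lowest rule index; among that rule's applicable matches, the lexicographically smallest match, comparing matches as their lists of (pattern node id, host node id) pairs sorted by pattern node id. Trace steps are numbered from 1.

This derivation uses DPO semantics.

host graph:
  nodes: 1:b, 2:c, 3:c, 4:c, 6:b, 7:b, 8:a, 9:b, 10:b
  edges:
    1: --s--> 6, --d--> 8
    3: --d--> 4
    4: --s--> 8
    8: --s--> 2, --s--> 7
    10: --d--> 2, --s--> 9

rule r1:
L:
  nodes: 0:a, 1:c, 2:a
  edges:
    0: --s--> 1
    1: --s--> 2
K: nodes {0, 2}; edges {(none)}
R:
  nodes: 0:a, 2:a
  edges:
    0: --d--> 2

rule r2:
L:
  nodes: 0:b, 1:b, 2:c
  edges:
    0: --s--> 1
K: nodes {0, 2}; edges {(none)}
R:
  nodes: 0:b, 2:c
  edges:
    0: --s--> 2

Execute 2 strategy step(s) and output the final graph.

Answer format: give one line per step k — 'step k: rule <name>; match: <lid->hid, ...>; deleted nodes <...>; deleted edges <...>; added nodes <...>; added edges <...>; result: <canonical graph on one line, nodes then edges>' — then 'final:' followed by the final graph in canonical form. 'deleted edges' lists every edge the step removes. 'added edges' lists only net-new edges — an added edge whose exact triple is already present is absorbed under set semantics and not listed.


step 1: rule r2; match: 0->1, 1->6, 2->2; deleted nodes 6; deleted edges (1,6,s); added nodes (none); added edges (1,2,s); result: nodes: 1:b, 2:c, 3:c, 4:c, 7:b, 8:a, 9:b, 10:b edges: (1,2,s); (1,8,d); (3,4,d); (4,8,s); (8,2,s); (8,7,s); (10,2,d); (10,9,s)
step 2: rule r2; match: 0->10, 1->9, 2->2; deleted nodes 9; deleted edges (10,9,s); added nodes (none); added edges (10,2,s); result: nodes: 1:b, 2:c, 3:c, 4:c, 7:b, 8:a, 10:b edges: (1,2,s); (1,8,d); (3,4,d); (4,8,s); (8,2,s); (8,7,s); (10,2,d); (10,2,s)
final:
nodes: 1:b, 2:c, 3:c, 4:c, 7:b, 8:a, 10:b
edges: (1,2,s); (1,8,d); (3,4,d); (4,8,s); (8,2,s); (8,7,s); (10,2,d); (10,2,s)


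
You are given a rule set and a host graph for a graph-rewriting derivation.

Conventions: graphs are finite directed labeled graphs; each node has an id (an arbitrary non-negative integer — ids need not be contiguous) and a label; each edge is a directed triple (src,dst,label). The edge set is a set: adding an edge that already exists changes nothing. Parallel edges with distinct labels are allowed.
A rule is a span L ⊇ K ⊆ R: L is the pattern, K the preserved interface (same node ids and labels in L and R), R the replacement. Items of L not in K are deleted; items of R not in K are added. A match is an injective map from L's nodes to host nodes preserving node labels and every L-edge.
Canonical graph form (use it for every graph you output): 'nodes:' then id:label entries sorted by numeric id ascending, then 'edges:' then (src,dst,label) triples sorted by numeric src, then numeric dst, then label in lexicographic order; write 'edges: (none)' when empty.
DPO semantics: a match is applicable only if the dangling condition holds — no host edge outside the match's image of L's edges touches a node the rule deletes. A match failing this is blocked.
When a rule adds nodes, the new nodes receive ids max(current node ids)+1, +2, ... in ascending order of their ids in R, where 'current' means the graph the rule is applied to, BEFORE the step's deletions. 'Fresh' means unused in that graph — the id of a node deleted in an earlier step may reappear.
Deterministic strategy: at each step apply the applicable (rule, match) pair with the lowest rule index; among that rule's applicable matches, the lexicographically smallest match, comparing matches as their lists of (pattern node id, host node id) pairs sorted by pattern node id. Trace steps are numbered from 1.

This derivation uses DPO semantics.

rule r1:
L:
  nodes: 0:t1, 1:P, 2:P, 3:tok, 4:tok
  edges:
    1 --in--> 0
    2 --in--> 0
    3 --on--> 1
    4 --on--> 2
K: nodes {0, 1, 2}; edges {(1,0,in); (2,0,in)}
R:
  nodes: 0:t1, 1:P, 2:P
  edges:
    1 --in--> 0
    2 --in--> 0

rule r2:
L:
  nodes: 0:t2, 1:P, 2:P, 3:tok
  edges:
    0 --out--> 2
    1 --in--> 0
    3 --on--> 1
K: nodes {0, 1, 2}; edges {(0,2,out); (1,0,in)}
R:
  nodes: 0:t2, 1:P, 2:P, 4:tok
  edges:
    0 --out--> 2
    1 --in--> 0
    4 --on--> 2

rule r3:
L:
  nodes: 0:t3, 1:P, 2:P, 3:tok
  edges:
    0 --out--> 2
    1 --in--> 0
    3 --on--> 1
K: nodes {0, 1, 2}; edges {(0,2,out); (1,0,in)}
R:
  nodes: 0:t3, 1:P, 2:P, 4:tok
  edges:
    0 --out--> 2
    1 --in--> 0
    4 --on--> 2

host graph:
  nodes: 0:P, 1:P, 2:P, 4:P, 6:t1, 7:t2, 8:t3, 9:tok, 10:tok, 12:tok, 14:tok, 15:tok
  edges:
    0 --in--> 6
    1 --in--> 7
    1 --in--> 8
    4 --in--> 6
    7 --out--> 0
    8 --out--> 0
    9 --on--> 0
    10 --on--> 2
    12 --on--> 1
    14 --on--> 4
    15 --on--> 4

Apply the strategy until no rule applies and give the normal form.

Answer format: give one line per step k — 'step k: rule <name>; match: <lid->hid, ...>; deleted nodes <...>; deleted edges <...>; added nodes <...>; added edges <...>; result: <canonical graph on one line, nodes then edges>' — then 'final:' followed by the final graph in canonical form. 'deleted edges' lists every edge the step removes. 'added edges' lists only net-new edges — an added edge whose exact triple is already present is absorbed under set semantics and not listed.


step 1: rule r1; match: 0->6, 1->0, 2->4, 3->9, 4->14; deleted nodes 9, 14; deleted edges (9,0,on); (14,4,on); added nodes (none); added edges (none); result: nodes: 0:P, 1:P, 2:P, 4:P, 6:t1, 7:t2, 8:t3, 10:tok, 12:tok, 15:tok edges: (0,6,in); (1,7,in); (1,8,in); (4,6,in); (7,0,out); (8,0,out); (10,2,on); (12,1,on); (15,4,on)
step 2: rule r2; match: 0->7, 1->1, 2->0, 3->12; deleted nodes 12; deleted edges (12,1,on); added nodes 16; added edges (16,0,on); result: nodes: 0:P, 1:P, 2:P, 4:P, 6:t1, 7:t2, 8:t3, 10:tok, 15:tok, 16:tok edges: (0,6,in); (1,7,in); (1,8,in); (4,6,in); (7,0,out); (8,0,out); (10,2,on); (15,4,on); (16,0,on)
step 3: rule r1; match: 0->6, 1->0, 2->4, 3->16, 4->15; deleted nodes 15, 16; deleted edges (15,4,on); (16,0,on); added nodes (none); added edges (none); result: nodes: 0:P, 1:P, 2:P, 4:P, 6:t1, 7:t2, 8:t3, 10:tok edges: (0,6,in); (1,7,in); (1,8,in); (4,6,in); (7,0,out); (8,0,out); (10,2,on)
final:
nodes: 0:P, 1:P, 2:P, 4:P, 6:t1, 7:t2, 8:t3, 10:tok
edges: (0,6,in); (1,7,in); (1,8,in); (4,6,in); (7,0,out); (8,0,out); (10,2,on)


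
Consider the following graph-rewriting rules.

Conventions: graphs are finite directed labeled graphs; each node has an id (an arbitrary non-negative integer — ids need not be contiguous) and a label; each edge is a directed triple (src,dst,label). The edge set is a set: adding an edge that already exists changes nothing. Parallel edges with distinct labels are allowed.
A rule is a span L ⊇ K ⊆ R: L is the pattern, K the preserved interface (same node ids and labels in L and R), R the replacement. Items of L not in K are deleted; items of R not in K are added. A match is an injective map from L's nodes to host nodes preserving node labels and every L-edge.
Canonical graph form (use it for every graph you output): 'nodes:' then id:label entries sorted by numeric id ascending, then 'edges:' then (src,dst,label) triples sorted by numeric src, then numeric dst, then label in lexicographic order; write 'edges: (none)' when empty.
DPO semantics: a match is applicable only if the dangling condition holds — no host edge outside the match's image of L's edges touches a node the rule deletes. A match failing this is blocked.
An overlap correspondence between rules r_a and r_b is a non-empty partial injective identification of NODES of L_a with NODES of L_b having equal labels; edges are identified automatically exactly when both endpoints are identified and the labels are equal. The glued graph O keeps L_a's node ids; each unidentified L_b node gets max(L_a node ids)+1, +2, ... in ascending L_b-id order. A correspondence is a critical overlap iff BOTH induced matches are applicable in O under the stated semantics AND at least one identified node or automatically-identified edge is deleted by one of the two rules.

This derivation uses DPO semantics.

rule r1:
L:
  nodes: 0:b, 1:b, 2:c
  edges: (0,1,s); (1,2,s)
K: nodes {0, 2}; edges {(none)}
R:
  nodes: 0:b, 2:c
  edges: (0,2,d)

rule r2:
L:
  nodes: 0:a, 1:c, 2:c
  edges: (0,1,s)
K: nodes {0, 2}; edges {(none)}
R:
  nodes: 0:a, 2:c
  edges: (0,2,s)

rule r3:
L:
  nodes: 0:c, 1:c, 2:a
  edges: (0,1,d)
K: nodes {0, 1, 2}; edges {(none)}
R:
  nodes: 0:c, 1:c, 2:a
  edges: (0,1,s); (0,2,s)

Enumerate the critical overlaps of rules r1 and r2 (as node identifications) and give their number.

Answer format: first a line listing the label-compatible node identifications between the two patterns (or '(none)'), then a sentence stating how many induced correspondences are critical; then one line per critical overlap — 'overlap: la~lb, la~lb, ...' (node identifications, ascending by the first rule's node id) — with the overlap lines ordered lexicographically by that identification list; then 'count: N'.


label-compatible node identifications between L(r1) and L(r2): 2~1, 2~2
0 of the induced correspondences are critical overlaps of r1 and r2.
count: 0


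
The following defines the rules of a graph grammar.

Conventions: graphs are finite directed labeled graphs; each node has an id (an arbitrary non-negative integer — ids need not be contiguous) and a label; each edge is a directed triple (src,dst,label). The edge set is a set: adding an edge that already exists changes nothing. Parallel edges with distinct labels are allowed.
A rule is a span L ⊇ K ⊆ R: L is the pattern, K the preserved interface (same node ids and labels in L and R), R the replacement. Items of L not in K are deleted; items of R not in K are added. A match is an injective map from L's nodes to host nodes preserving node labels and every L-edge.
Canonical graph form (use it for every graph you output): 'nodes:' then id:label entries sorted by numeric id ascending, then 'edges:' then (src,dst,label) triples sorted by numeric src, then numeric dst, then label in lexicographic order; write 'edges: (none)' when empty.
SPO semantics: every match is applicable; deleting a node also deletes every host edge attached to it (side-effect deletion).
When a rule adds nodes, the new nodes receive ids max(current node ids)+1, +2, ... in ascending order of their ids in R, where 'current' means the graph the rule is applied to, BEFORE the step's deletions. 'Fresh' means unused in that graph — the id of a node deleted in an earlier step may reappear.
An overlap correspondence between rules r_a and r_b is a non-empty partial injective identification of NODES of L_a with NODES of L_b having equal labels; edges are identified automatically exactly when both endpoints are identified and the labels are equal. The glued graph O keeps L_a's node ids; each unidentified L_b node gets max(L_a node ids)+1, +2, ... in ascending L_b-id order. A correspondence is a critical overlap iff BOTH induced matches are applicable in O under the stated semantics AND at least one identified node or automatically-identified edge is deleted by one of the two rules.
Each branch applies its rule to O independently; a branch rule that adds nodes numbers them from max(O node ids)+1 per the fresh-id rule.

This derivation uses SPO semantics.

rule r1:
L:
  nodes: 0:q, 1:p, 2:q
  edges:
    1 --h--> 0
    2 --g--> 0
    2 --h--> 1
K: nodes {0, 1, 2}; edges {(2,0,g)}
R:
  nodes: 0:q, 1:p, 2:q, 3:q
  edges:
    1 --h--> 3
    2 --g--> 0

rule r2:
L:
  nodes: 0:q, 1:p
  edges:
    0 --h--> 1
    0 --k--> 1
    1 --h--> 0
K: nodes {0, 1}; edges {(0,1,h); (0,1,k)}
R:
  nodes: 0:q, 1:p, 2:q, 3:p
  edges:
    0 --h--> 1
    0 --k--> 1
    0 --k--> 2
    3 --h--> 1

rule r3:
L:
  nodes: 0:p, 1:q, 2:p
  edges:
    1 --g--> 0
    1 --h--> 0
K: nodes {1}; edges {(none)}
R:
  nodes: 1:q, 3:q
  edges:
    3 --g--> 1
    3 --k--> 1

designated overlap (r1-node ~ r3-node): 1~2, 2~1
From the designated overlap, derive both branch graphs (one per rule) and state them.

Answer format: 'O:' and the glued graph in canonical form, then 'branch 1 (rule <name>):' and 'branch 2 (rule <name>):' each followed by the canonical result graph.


O:
nodes: 0:q, 1:p, 2:q, 3:p
edges: (1,0,h); (2,0,g); (2,1,h); (2,3,g); (2,3,h)
branch 1 (rule r1):
nodes: 0:q, 1:p, 2:q, 3:p, 4:q
edges: (1,4,h); (2,0,g); (2,3,g); (2,3,h)
branch 2 (rule r3):
nodes: 0:q, 2:q, 4:q
edges: (2,0,g); (4,2,g); (4,2,k)


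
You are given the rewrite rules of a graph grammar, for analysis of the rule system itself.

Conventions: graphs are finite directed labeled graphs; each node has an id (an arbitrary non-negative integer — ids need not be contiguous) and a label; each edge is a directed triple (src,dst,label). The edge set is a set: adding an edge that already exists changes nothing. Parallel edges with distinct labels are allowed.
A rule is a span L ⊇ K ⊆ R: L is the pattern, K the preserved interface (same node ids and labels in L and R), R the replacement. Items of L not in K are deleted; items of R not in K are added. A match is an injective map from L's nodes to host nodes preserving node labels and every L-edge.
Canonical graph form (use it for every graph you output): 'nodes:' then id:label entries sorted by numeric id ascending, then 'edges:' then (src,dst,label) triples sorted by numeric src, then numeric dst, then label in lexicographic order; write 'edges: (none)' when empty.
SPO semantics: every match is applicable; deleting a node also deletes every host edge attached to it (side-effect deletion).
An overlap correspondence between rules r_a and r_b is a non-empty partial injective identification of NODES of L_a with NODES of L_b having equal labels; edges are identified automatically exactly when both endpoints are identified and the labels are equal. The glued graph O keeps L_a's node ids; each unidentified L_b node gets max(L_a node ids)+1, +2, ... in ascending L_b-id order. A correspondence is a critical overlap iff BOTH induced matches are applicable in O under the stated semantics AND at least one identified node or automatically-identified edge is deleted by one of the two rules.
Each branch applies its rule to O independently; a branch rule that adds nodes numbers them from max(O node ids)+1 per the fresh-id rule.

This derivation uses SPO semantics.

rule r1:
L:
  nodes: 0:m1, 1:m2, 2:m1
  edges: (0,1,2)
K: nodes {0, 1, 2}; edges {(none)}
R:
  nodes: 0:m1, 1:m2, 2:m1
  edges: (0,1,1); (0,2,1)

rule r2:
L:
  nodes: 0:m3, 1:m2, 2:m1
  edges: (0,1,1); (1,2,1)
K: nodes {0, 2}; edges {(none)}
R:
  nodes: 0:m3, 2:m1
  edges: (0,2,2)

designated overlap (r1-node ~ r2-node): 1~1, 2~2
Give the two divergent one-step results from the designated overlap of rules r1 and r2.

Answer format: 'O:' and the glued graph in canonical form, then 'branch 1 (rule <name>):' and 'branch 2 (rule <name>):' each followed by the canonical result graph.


O:
nodes: 0:m1, 1:m2, 2:m1, 3:m3
edges: (0,1,2); (1,2,1); (3,1,1)
branch 1 (rule r1):
nodes: 0:m1, 1:m2, 2:m1, 3:m3
edges: (0,1,1); (0,2,1); (1,2,1); (3,1,1)
branch 2 (rule r2):
nodes: 0:m1, 2:m1, 3:m3
edges: (3,2,2)


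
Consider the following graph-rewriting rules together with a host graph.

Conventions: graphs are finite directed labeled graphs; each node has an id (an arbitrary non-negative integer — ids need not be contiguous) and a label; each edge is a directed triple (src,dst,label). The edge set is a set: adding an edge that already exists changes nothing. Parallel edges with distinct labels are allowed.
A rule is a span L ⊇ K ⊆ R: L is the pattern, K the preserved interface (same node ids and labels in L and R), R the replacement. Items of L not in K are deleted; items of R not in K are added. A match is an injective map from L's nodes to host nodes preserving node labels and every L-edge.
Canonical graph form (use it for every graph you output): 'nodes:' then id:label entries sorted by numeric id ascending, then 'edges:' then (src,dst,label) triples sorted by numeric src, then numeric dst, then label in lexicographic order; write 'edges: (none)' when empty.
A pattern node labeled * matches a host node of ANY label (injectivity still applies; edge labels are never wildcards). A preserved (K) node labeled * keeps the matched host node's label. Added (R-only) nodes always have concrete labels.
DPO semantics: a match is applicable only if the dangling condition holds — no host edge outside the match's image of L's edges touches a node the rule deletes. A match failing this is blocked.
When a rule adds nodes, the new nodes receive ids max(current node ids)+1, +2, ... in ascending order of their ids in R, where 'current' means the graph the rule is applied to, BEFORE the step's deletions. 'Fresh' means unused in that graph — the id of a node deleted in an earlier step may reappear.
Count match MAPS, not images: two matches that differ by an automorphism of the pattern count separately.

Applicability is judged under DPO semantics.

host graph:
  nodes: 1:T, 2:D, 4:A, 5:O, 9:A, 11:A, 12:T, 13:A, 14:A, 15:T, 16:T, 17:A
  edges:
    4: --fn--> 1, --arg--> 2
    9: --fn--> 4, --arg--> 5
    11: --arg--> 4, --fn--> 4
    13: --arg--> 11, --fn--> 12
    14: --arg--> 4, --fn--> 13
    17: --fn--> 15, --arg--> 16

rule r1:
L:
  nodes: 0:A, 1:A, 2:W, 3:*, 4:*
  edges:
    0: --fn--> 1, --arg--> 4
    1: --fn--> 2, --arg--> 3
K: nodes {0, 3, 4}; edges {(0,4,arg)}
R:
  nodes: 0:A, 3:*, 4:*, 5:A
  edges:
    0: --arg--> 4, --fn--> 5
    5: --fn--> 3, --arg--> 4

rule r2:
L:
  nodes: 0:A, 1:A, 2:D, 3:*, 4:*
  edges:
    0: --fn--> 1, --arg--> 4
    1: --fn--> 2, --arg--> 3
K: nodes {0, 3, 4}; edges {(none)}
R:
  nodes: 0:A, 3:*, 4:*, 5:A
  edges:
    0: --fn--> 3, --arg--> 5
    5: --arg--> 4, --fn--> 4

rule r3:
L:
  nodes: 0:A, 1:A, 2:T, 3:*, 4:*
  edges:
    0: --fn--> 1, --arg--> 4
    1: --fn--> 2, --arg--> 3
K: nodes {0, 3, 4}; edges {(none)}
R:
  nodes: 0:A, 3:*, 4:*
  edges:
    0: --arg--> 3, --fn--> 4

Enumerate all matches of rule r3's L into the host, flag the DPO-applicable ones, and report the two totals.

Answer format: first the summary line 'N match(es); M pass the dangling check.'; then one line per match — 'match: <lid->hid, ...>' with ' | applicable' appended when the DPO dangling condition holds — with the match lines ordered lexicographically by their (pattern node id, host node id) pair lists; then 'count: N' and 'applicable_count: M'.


2 match(es); 1 pass the dangling check.
match: 0->9, 1->4, 2->1, 3->2, 4->5
match: 0->14, 1->13, 2->12, 3->11, 4->4 | applicable
count: 2
applicable_count: 1


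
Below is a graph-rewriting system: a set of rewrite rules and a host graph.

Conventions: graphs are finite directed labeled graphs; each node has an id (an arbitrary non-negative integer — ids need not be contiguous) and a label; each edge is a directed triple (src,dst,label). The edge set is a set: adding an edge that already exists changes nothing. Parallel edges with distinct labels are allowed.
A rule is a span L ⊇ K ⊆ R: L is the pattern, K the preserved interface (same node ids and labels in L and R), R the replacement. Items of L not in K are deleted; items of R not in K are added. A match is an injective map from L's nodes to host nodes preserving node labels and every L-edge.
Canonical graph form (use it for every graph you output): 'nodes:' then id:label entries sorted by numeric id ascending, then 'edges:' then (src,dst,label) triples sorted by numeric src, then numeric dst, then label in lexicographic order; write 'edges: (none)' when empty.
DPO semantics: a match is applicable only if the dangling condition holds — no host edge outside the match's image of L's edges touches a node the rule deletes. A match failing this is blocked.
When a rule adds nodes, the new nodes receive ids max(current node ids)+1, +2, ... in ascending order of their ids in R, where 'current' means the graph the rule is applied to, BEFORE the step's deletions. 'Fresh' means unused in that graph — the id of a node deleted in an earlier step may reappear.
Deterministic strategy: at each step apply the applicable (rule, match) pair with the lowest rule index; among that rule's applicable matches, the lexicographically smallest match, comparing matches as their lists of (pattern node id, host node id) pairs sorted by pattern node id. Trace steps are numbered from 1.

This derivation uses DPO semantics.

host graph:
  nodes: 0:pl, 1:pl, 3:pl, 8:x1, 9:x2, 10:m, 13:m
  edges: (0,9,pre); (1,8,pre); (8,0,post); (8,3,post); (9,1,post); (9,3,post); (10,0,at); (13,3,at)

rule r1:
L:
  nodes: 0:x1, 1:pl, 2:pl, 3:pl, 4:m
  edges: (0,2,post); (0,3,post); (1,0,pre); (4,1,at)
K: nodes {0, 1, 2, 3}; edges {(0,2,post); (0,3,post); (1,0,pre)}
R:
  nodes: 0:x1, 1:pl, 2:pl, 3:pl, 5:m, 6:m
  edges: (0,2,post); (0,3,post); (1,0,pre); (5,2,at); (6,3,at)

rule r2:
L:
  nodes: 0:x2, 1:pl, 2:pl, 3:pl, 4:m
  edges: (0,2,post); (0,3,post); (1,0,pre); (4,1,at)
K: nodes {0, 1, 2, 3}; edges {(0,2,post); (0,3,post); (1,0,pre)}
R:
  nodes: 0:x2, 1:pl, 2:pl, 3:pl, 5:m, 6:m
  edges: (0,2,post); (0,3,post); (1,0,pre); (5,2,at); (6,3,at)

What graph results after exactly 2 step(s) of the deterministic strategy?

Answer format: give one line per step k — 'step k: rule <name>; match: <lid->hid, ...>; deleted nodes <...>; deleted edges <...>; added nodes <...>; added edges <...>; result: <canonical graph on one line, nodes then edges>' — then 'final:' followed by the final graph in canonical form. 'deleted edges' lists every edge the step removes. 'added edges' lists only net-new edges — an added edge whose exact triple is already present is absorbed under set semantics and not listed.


step 1: rule r2; match: 0->9, 1->0, 2->1, 3->3, 4->10; deleted nodes 10; deleted edges (10,0,at); added nodes 14, 15; added edges (14,1,at); (15,3,at); result: nodes: 0:pl, 1:pl, 3:pl, 8:x1, 9:x2, 13:m, 14:m, 15:m edges: (0,9,pre); (1,8,pre); (8,0,post); (8,3,post); (9,1,post); (9,3,post); (13,3,at); (14,1,at); (15,3,at)
step 2: rule r1; match: 0->8, 1->1, 2->0, 3->3, 4->14; deleted nodes 14; deleted edges (14,1,at); added nodes 16, 17; added edges (16,0,at); (17,3,at); result: nodes: 0:pl, 1:pl, 3:pl, 8:x1, 9:x2, 13:m, 15:m, 16:m, 17:m edges: (0,9,pre); (1,8,pre); (8,0,post); (8,3,post); (9,1,post); (9,3,post); (13,3,at); (15,3,at); (16,0,at); (17,3,at)
final:
nodes: 0:pl, 1:pl, 3:pl, 8:x1, 9:x2, 13:m, 15:m, 16:m, 17:m
edges: (0,9,pre); (1,8,pre); (8,0,post); (8,3,post); (9,1,post); (9,3,post); (13,3,at); (15,3,at); (16,0,at); (17,3,at)


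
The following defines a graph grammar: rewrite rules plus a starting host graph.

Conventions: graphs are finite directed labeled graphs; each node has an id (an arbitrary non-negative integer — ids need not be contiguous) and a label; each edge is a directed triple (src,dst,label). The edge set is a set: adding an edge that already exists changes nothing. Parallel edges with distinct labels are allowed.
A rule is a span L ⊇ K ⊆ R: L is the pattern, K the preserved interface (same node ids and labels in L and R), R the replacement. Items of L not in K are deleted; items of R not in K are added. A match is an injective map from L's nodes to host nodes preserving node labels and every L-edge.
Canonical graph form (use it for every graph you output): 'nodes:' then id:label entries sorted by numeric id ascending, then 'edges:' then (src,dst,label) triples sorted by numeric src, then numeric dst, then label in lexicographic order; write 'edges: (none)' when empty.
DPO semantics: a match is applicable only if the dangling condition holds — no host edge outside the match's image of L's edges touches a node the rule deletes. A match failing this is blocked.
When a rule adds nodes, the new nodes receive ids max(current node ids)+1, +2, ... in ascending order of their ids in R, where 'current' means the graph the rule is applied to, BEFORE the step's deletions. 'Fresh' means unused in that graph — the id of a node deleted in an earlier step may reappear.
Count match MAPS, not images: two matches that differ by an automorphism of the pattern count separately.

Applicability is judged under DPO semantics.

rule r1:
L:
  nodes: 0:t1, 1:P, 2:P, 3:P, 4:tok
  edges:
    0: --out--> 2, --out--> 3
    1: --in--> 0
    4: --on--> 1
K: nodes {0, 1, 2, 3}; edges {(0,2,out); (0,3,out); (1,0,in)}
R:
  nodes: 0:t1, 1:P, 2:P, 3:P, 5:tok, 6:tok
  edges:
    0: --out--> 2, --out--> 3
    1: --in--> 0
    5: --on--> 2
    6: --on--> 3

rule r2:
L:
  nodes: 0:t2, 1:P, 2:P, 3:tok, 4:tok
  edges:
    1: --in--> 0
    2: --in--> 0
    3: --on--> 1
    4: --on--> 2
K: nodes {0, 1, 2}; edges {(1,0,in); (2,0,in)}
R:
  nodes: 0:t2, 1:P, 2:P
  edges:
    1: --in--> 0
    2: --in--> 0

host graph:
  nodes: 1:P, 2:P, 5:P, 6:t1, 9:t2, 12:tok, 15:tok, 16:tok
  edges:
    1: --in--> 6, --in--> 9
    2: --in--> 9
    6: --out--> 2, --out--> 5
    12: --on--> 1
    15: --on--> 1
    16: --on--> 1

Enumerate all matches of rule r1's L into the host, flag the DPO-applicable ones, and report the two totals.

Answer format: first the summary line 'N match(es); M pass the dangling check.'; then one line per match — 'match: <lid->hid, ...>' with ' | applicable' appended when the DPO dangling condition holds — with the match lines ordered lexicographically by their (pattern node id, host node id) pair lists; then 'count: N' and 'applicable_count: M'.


6 match(es); 6 pass the dangling check.
match: 0->6, 1->1, 2->2, 3->5, 4->12 | applicable
match: 0->6, 1->1, 2->2, 3->5, 4->15 | applicable
match: 0->6, 1->1, 2->2, 3->5, 4->16 | applicable
match: 0->6, 1->1, 2->5, 3->2, 4->12 | applicable
match: 0->6, 1->1, 2->5, 3->2, 4->15 | applicable
match: 0->6, 1->1, 2->5, 3->2, 4->16 | applicable
count: 6
applicable_count: 6


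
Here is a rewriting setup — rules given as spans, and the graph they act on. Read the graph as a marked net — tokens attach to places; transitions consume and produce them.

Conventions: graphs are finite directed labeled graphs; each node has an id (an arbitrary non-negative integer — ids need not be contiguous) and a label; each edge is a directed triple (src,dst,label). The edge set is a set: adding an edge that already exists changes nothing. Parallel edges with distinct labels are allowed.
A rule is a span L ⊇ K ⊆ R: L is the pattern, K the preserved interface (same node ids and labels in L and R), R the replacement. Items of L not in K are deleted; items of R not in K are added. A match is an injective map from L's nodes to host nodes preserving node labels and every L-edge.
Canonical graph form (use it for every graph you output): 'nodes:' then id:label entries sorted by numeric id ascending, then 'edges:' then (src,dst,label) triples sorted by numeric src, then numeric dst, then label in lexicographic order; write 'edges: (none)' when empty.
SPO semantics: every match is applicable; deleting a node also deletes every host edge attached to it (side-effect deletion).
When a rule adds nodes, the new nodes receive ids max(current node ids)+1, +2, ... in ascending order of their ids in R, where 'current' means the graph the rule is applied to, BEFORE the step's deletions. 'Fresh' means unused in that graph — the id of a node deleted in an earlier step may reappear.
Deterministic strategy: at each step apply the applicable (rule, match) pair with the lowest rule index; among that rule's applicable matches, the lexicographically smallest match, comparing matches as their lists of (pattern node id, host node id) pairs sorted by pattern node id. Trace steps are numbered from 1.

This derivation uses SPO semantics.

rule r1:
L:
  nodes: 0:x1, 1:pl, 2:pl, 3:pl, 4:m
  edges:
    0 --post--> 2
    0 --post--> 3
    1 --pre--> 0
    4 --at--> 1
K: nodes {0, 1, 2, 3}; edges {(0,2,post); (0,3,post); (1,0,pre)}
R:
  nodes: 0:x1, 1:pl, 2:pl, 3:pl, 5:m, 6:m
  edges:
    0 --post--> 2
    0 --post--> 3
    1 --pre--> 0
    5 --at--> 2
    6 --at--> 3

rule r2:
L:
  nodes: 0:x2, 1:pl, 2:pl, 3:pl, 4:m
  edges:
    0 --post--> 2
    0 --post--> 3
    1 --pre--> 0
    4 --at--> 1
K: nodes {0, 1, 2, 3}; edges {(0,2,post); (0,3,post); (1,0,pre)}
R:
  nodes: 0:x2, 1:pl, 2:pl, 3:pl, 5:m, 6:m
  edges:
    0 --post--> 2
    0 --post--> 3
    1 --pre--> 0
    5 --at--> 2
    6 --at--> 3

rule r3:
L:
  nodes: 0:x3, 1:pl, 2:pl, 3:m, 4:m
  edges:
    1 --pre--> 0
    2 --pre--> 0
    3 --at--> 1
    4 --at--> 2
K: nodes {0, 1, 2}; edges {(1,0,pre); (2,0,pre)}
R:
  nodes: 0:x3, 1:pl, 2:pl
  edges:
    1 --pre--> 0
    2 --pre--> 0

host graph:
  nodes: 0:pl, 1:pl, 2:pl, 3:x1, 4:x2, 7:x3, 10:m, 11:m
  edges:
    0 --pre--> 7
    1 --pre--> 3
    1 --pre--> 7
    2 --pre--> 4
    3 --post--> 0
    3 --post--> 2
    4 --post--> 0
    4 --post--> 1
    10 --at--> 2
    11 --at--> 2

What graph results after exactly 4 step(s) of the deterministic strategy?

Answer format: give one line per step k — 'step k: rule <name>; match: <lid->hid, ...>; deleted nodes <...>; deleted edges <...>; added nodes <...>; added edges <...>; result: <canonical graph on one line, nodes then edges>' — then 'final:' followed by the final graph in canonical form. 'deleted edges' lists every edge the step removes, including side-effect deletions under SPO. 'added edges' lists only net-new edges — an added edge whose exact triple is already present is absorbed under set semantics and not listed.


step 1: rule r2; match: 0->4, 1->2, 2->0, 3->1, 4->10; deleted nodes 10; deleted edges (10,2,at); added nodes 12, 13; added edges (12,0,at); (13,1,at); result: nodes: 0:pl, 1:pl, 2:pl, 3:x1, 4:x2, 7:x3, 11:m, 12:m, 13:m edges: (0,7,pre); (1,3,pre); (1,7,pre); (2,4,pre); (3,0,post); (3,2,post); (4,0,post); (4,1,post); (11,2,at); (12,0,at); (13,1,at)
step 2: rule r1; match: 0->3, 1->1, 2->0, 3->2, 4->13; deleted nodes 13; deleted edges (13,1,at); added nodes 14, 15; added edges (14,0,at); (15,2,at); result: nodes: 0:pl, 1:pl, 2:pl, 3:x1, 4:x2, 7:x3, 11:m, 12:m, 14:m, 15:m edges: (0,7,pre); (1,3,pre); (1,7,pre); (2,4,pre); (3,0,post); (3,2,post); (4,0,post); (4,1,post); (11,2,at); (12,0,at); (14,0,at); (15,2,at)
step 3: rule r2; match: 0->4, 1->2, 2->0, 3->1, 4->11; deleted nodes 11; deleted edges (11,2,at); added nodes 16, 17; added edges (16,0,at); (17,1,at); result: nodes: 0:pl, 1:pl, 2:pl, 3:x1, 4:x2, 7:x3, 12:m, 14:m, 15:m, 16:m, 17:m edges: (0,7,pre); (1,3,pre); (1,7,pre); (2,4,pre); (3,0,post); (3,2,post); (4,0,post); (4,1,post); (12,0,at); (14,0,at); (15,2,at); (16,0,at); (17,1,at)
step 4: rule r1; match: 0->3, 1->1, 2->0, 3->2, 4->17; deleted nodes 17; deleted edges (17,1,at); added nodes 18, 19; added edges (18,0,at); (19,2,at); result: nodes: 0:pl, 1:pl, 2:pl, 3:x1, 4:x2, 7:x3, 12:m, 14:m, 15:m, 16:m, 18:m, 19:m edges: (0,7,pre); (1,3,pre); (1,7,pre); (2,4,pre); (3,0,post); (3,2,post); (4,0,post); (4,1,post); (12,0,at); (14,0,at); (15,2,at); (16,0,at); (18,0,at); (19,2,at)
final:
nodes: 0:pl, 1:pl, 2:pl, 3:x1, 4:x2, 7:x3, 12:m, 14:m, 15:m, 16:m, 18:m, 19:m
edges: (0,7,pre); (1,3,pre); (1,7,pre); (2,4,pre); (3,0,post); (3,2,post); (4,0,post); (4,1,post); (12,0,at); (14,0,at); (15,2,at); (16,0,at); (18,0,at); (19,2,at)


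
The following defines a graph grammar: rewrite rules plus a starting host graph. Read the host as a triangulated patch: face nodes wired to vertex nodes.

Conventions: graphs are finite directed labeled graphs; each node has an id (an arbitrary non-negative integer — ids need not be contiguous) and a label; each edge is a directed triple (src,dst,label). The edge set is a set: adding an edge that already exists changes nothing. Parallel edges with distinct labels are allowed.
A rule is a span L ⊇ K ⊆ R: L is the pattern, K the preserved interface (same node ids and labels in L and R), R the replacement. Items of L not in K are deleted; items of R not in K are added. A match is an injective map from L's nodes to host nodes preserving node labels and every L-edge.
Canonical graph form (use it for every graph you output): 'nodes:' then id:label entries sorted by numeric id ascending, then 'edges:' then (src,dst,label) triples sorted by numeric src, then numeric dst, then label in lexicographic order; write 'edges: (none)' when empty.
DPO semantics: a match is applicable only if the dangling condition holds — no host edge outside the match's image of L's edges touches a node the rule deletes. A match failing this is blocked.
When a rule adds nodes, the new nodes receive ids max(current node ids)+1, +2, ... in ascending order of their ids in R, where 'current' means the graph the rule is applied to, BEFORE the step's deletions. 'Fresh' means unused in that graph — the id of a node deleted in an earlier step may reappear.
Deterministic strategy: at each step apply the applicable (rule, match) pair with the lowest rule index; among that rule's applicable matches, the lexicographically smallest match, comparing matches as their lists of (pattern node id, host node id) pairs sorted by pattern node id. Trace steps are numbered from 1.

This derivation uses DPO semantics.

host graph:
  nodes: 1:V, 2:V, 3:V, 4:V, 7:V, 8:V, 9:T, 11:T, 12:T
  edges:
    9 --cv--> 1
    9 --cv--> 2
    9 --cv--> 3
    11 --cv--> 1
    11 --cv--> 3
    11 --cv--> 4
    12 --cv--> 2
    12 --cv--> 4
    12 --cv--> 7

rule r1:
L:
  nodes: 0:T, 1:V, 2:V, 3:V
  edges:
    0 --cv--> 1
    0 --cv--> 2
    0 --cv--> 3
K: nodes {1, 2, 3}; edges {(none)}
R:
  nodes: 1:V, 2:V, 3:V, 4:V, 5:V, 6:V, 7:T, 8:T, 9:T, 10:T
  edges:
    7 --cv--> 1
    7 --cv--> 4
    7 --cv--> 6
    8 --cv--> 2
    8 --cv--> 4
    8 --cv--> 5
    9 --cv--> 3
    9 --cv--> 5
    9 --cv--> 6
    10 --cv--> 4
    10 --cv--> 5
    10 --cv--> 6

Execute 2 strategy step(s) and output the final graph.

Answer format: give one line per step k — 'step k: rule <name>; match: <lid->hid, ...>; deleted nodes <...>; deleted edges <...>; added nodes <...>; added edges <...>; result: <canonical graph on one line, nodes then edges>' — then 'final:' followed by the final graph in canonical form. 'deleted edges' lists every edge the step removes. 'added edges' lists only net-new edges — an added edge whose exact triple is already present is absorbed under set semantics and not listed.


step 1: rule r1; match: 0->9, 1->1, 2->2, 3->3; deleted nodes 9; deleted edges (9,1,cv); (9,2,cv); (9,3,cv); added nodes 13, 14, 15, 16, 17, 18, 19; added edges (16,1,cv); (16,13,cv); (16,15,cv); (17,2,cv); (17,13,cv); (17,14,cv); (18,3,cv); (18,14,cv); (18,15,cv); (19,13,cv); (19,14,cv); (19,15,cv); result: nodes: 1:V, 2:V, 3:V, 4:V, 7:V, 8:V, 11:T, 12:T, 13:V, 14:V, 15:V, 16:T, 17:T, 18:T, 19:T edges: (11,1,cv); (11,3,cv); (11,4,cv); (12,2,cv); (12,4,cv); (12,7,cv); (16,1,cv); (16,13,cv); (16,15,cv); (17,2,cv); (17,13,cv); (17,14,cv); (18,3,cv); (18,14,cv); (18,15,cv); (19,13,cv); (19,14,cv); (19,15,cv)
step 2: rule r1; match: 0->11, 1->1, 2->3, 3->4; deleted nodes 11; deleted edges (11,1,cv); (11,3,cv); (11,4,cv); added nodes 20, 21, 22, 23, 24, 25, 26; added edges (23,1,cv); (23,20,cv); (23,22,cv); (24,3,cv); (24,20,cv); (24,21,cv); (25,4,cv); (25,21,cv); (25,22,cv); (26,20,cv); (26,21,cv); (26,22,cv); result: nodes: 1:V, 2:V, 3:V, 4:V, 7:V, 8:V, 12:T, 13:V, 14:V, 15:V, 16:T, 17:T, 18:T, 19:T, 20:V, 21:V, 22:V, 23:T, 24:T, 25:T, 26:T edges: (12,2,cv); (12,4,cv); (12,7,cv); (16,1,cv); (16,13,cv); (16,15,cv); (17,2,cv); (17,13,cv); (17,14,cv); (18,3,cv); (18,14,cv); (18,15,cv); (19,13,cv); (19,14,cv); (19,15,cv); (23,1,cv); (23,20,cv); (23,22,cv); (24,3,cv); (24,20,cv); (24,21,cv); (25,4,cv); (25,21,cv); (25,22,cv); (26,20,cv); (26,21,cv); (26,22,cv)
final:
nodes: 1:V, 2:V, 3:V, 4:V, 7:V, 8:V, 12:T, 13:V, 14:V, 15:V, 16:T, 17:T, 18:T, 19:T, 20:V, 21:V, 22:V, 23:T, 24:T, 25:T, 26:T
edges: (12,2,cv); (12,4,cv); (12,7,cv); (16,1,cv); (16,13,cv); (16,15,cv); (17,2,cv); (17,13,cv); (17,14,cv); (18,3,cv); (18,14,cv); (18,15,cv); (19,13,cv); (19,14,cv); (19,15,cv); (23,1,cv); (23,20,cv); (23,22,cv); (24,3,cv); (24,20,cv); (24,21,cv); (25,4,cv); (25,21,cv); (25,22,cv); (26,20,cv); (26,21,cv); (26,22,cv)
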